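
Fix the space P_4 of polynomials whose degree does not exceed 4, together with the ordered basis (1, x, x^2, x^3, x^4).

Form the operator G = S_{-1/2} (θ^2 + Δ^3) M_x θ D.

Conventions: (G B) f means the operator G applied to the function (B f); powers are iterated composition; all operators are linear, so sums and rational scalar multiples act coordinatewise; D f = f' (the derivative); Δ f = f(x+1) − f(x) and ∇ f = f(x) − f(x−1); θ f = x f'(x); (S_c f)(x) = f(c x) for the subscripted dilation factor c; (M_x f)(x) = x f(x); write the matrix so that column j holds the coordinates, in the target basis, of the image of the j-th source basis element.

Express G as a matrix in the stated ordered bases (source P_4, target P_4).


image of 1: 0
image of x: 0
image of x^2: 2x^2
image of x^3: -(27/4)x^3 + 36
image of x^4: 12x^4 - 144x + 432
each image's coordinates form column j of the matrix

the matrix is [[0, 0, 0, 36, 432]; [0, 0, 0, 0, -144]; [0, 0, 2, 0, 0]; [0, 0, 0, -27/4, 0]; [0, 0, 0, 0, 12]] (rows listed top to bottom)


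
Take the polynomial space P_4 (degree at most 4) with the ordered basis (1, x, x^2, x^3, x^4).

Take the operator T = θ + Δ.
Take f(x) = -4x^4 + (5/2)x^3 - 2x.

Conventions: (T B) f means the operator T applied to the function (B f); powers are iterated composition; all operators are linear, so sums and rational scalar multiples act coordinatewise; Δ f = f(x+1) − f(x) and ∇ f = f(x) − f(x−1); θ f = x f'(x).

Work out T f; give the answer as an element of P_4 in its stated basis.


θ f = -16x^4 + (15/2)x^3 - 2x
Δ f = -16x^3 - (33/2)x^2 - (17/2)x - 7/2
(θ + Δ) f = -16x^4 - (17/2)x^3 - (33/2)x^2 - (21/2)x - 7/2

g(x) = -16x^4 - (17/2)x^3 - (33/2)x^2 - (21/2)x - 7/2


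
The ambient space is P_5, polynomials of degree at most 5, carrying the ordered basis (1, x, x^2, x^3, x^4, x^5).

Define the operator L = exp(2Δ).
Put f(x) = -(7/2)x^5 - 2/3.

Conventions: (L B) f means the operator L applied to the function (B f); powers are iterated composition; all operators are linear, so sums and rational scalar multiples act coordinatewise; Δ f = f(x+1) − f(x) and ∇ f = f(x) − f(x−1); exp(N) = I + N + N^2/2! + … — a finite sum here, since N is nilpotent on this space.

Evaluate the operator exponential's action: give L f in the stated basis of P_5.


order-1 term: -35x^4 - 70x^3 - 70x^2 - 35x - 7
order-2 term: -140x^3 - 420x^2 - 490x - 210
order-3 term: -280x^2 - 840x - 700
order-4 term: -280x - 560
order-5 term: -112
the series for exp(2Δ) f terminates at order 5
exp(2Δ) f = -(7/2)x^5 - 35x^4 - 210x^3 - 770x^2 - 1645x - 4769/3

g(x) = -(7/2)x^5 - 35x^4 - 210x^3 - 770x^2 - 1645x - 4769/3


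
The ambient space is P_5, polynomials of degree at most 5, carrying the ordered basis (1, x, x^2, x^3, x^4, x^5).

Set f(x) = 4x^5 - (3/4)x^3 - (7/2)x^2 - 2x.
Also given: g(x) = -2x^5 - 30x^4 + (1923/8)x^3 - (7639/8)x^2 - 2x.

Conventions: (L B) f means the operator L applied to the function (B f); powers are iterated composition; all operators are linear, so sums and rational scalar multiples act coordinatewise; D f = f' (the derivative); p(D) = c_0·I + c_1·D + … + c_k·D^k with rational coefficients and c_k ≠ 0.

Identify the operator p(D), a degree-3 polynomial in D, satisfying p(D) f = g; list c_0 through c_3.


c_0 = -1/2, c_1 = -3/2, c_2 = 3, c_3 = -4

D^0 f = 4x^5 - (3/4)x^3 - (7/2)x^2 - 2x
D^1 f = 20x^4 - (9/4)x^2 - 7x - 2
D^2 f = 80x^3 - (9/2)x - 7
D^3 f = 240x^2 - 9/2
matching coefficients of g against c_0 f + c_1 Df + … from the top degree down determines the c_i
solution: c_0 = -1/2, c_1 = -3/2, c_2 = 3, c_3 = -4


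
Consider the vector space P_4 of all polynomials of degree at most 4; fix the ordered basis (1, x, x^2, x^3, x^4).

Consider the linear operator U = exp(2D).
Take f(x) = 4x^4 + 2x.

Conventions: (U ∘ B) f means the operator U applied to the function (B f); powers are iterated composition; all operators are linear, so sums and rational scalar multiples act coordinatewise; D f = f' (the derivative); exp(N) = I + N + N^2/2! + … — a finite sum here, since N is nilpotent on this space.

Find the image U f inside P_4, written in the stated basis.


the result is g(x) = 4x^4 + 32x^3 + 96x^2 + 130x + 68

order-1 term: 32x^3 + 4
order-2 term: 96x^2
order-3 term: 128x
order-4 term: 64
the series for exp(2D) f terminates at order 4
exp(2D) f = 4x^4 + 32x^3 + 96x^2 + 130x + 68


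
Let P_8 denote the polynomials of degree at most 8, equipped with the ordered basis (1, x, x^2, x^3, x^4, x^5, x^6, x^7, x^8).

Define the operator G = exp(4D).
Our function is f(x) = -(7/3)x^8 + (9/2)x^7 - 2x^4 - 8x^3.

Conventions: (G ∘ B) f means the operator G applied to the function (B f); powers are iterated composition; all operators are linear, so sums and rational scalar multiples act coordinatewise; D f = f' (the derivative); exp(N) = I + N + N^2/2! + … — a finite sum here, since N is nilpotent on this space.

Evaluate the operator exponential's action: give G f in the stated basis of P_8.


order-1 term: -(224/3)x^7 + 126x^6 - 32x^3 - 96x^2
order-2 term: -(3136/3)x^6 + 1512x^5 - 192x^2 - 384x
order-3 term: -(25088/3)x^5 + 10080x^4 - 512x - 512
order-4 term: -(125440/3)x^4 + 40320x^3 - 512
order-5 term: -(401408/3)x^3 + 96768x^2
order-6 term: -(802816/3)x^2 + 129024x
order-7 term: -(917504/3)x + 73728
order-8 term: -458752/3
the series for exp(4D) f terminates at order 8
exp(4D) f = -(7/3)x^8 - (421/6)x^7 - (2758/3)x^6 - (20552/3)x^5 - (95206/3)x^4 - (280568/3)x^3 - (513376/3)x^2 - (533120/3)x - 240640/3

g(x) = -(7/3)x^8 - (421/6)x^7 - (2758/3)x^6 - (20552/3)x^5 - (95206/3)x^4 - (280568/3)x^3 - (513376/3)x^2 - (533120/3)x - 240640/3


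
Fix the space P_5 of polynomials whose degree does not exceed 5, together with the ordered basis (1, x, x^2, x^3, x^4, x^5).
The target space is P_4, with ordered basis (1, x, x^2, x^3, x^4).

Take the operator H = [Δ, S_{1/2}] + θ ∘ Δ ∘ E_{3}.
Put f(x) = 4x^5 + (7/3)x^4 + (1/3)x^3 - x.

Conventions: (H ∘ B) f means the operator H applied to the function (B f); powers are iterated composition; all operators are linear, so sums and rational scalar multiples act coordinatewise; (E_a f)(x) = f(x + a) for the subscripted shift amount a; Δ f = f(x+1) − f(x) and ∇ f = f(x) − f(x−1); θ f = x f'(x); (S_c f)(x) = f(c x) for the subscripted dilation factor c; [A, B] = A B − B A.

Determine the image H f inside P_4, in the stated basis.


g(x) = (635/8)x^4 + (2591/3)x^3 + (6293/2)x^2 + (7677/2)x - 281/48

S_{1/2} f = (1/8)x^5 + (7/48)x^4 + (1/24)x^3 - (1/2)x
Δ S_{1/2} f = (5/8)x^4 + (11/6)x^3 + (9/4)x^2 + (4/3)x - 3/16
Δ f = 20x^4 + (148/3)x^3 + 55x^2 + (91/3)x + 17/3
S_{1/2} Δ f = (5/4)x^4 + (37/6)x^3 + (55/4)x^2 + (91/6)x + 17/3
[Δ, S_{1/2}] f = -(5/8)x^4 - (13/3)x^3 - (23/2)x^2 - (83/6)x - 281/48
E_{3} f = 4x^5 + (187/3)x^4 + (1165/3)x^3 + 1209x^2 + 1880x + 1167
Δ E_{3} f = 20x^4 + (868/3)x^3 + 1579x^2 + (11557/3)x + 10631/3
θ Δ E_{3} f = 80x^4 + 868x^3 + 3158x^2 + (11557/3)x
([Δ, S_{1/2}] + θ ∘ Δ ∘ E_{3}) f = (635/8)x^4 + (2591/3)x^3 + (6293/2)x^2 + (7677/2)x - 281/48


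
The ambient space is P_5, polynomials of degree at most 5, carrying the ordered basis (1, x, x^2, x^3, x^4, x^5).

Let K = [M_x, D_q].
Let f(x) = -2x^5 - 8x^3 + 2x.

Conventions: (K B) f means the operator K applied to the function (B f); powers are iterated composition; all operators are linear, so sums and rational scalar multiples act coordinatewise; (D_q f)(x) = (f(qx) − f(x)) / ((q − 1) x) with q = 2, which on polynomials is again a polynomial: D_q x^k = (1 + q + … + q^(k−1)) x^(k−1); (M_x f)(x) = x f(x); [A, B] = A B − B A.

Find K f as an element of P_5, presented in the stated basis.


g(x) = 64x^5 + 64x^3 - 4x

D_q f = -62x^4 - 56x^2 + 2
M_x D_q f = -62x^5 - 56x^3 + 2x
M_x f = -2x^6 - 8x^4 + 2x^2
D_q M_x f = -126x^5 - 120x^3 + 6x
[M_x, D_q] f = 64x^5 + 64x^3 - 4x


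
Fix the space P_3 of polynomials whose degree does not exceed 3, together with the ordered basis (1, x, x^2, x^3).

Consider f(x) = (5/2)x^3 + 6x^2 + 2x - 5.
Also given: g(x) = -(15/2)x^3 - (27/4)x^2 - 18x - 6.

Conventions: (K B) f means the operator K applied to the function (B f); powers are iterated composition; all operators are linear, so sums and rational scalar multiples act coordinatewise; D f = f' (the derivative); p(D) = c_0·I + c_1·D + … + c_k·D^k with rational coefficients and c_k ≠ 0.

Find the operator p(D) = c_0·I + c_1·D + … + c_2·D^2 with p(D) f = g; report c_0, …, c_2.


D^0 f = (5/2)x^3 + 6x^2 + 2x - 5
D^1 f = (15/2)x^2 + 12x + 2
D^2 f = 15x + 12
matching coefficients of g against c_0 f + c_1 Df + … from the top degree down determines the c_i
solution: c_0 = -3, c_1 = 3/2, c_2 = -2

c_0 = -3, c_1 = 3/2, c_2 = -2


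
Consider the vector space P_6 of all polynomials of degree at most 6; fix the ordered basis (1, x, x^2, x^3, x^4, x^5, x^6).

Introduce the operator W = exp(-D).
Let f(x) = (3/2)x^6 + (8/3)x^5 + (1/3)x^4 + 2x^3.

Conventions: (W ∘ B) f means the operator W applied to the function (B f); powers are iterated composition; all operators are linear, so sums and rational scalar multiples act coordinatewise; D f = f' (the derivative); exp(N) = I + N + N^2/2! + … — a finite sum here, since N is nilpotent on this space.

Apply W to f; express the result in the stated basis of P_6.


order-1 term: -9x^5 - (40/3)x^4 - (4/3)x^3 - 6x^2
order-2 term: (45/2)x^4 + (80/3)x^3 + 2x^2 + 6x
order-3 term: -30x^3 - (80/3)x^2 - (4/3)x - 2
order-4 term: (45/2)x^2 + (40/3)x + 1/3
order-5 term: -9x - 8/3
order-6 term: 3/2
the series for exp(-D) f terminates at order 6
exp(-D) f = (3/2)x^6 - (19/3)x^5 + (19/2)x^4 - (8/3)x^3 - (49/6)x^2 + 9x - 17/6

the result is g(x) = (3/2)x^6 - (19/3)x^5 + (19/2)x^4 - (8/3)x^3 - (49/6)x^2 + 9x - 17/6


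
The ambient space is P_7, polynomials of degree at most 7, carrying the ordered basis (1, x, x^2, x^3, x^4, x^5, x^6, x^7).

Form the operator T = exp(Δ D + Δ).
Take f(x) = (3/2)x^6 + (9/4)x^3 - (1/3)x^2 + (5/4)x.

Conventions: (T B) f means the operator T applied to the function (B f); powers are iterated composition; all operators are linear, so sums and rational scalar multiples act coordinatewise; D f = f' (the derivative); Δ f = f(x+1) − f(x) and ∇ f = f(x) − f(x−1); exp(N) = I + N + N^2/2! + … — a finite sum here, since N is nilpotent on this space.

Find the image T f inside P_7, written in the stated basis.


order-1 term: 9x^5 + (135/2)x^4 + 120x^3 + (477/4)x^2 + (883/12)x + 79/4
order-2 term: (45/2)x^4 + 270x^3 + (1935/2)x^2 + (5247/4)x + 7817/12
order-3 term: 30x^3 + 405x^2 + 1575x + 7209/4
order-4 term: (45/2)x^2 + 270x + 1455/2
order-5 term: 9x + 135/2
order-6 term: 3/2
the series for exp(Δ D + Δ) f terminates at order 6
exp(Δ D + Δ) f = (3/2)x^6 + 9x^5 + 90x^4 + (1689/4)x^3 + (18167/12)x^2 + (38887/12)x + 39239/12

g(x) = (3/2)x^6 + 9x^5 + 90x^4 + (1689/4)x^3 + (18167/12)x^2 + (38887/12)x + 39239/12


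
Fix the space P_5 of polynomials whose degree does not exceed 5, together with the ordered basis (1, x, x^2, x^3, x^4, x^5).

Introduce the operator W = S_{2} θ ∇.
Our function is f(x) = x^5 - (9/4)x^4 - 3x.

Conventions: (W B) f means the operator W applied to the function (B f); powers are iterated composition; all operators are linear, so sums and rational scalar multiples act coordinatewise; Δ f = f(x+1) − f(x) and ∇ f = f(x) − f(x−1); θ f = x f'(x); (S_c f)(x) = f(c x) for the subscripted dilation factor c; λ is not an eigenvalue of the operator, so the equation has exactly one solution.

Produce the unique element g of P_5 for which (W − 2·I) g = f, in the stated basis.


write g with unknown coordinates in the stated basis and equate coefficients in (W − 2·I) g = f
solving from the highest basis element down gives g = -(1/2)x^5 - (631/8)x^4 - 3726x^3 - 42839x^2 - (149623/2)x
check: W g = -160x^4 - 7452x^3 - 85678x^2 - 149626x
so W g − 2·g = x^5 - (9/4)x^4 - 3x = f ✓

the image equals g(x) = -(1/2)x^5 - (631/8)x^4 - 3726x^3 - 42839x^2 - (149623/2)x


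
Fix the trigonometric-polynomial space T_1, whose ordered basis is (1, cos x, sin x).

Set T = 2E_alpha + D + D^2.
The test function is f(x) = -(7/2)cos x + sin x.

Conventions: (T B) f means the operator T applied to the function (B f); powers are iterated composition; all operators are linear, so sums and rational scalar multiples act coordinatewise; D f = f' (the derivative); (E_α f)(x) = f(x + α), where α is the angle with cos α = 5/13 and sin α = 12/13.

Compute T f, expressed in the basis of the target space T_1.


E_alpha f = -(11/26)cos x + (47/13)sin x
(2E_alpha) f = -(11/13)cos x + (94/13)sin x
D f = cos x + (7/2)sin x
D f = cos x + (7/2)sin x
D D f = (7/2)cos x - sin x
(2E_alpha + D + D^2) f = (95/26)cos x + (253/26)sin x

the image equals g(x) = (95/26)cos x + (253/26)sin x


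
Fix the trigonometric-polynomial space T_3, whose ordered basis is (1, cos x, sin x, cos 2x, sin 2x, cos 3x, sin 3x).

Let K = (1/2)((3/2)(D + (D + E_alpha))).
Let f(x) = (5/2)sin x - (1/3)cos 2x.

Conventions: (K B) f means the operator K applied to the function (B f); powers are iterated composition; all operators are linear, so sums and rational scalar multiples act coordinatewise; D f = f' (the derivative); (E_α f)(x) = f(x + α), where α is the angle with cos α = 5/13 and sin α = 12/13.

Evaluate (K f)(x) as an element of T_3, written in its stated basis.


the result is g(x) = (285/52)cos x + (75/104)sin x + (119/676)cos 2x + (199/169)sin 2x

D f = (5/2)cos x + (2/3)sin 2x
D f = (5/2)cos x + (2/3)sin 2x
E_alpha f = (30/13)cos x + (25/26)sin x + (119/507)cos 2x + (40/169)sin 2x
(D + E_alpha) f = (125/26)cos x + (25/26)sin x + (119/507)cos 2x + (458/507)sin 2x
(D + (D + E_alpha)) f = (95/13)cos x + (25/26)sin x + (119/507)cos 2x + (796/507)sin 2x
((3/2)(D + (D + E_alpha))) f = (285/26)cos x + (75/52)sin x + (119/338)cos 2x + (398/169)sin 2x
((1/2)((3/2)(D + (D + E_alpha)))) f = (285/52)cos x + (75/104)sin x + (119/676)cos 2x + (199/169)sin 2x


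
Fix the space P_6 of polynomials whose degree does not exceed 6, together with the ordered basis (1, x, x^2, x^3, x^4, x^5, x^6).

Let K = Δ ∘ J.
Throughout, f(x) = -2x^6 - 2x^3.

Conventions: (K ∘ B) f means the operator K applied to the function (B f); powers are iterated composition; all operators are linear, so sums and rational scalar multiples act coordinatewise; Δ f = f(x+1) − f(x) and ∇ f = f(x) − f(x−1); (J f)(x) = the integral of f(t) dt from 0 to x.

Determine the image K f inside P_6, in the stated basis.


J f = -(2/7)x^7 - (1/2)x^4
Δ J f = -2x^6 - 6x^5 - 10x^4 - 12x^3 - 9x^2 - 4x - 11/14

g(x) = -2x^6 - 6x^5 - 10x^4 - 12x^3 - 9x^2 - 4x - 11/14


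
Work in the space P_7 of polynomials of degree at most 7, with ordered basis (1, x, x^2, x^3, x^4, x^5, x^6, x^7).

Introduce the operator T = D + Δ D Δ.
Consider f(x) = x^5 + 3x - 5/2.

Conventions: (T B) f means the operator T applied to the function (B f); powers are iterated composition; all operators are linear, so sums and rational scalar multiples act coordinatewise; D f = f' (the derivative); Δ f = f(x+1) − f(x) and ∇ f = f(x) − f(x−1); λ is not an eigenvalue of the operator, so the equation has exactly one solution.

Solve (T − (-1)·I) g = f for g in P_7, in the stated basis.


write g with unknown coordinates in the stated basis and equate coefficients in (T − (-1)·I) g = f
solving from the highest basis element down gives g = x^5 - 5x^4 + 20x^3 - 120x^2 + 243x - 631/2
check: T g = 5x^4 - 20x^3 + 120x^2 - 240x + 313
so T g − (-1)·g = x^5 + 3x - 5/2 = f ✓

g(x) = x^5 - 5x^4 + 20x^3 - 120x^2 + 243x - 631/2


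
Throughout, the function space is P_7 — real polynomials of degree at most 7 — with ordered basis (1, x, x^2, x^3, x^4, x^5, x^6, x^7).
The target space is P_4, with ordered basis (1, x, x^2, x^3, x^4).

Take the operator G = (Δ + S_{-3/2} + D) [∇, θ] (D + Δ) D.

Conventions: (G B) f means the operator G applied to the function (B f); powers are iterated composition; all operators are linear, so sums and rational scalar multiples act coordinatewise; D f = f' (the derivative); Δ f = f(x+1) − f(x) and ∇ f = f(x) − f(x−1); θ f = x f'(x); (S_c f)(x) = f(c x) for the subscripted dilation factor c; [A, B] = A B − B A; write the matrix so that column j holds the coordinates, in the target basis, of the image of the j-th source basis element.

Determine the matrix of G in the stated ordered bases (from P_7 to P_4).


image of 1: 0
image of x: 0
image of x^2: 0
image of x^3: 12
image of x^4: -72x + 60
image of x^5: 270x^2 + 750x - 160
image of x^6: -810x^3 + 225x^2 - 2160x + 510
image of x^7: (8505/4)x^4 + (15225/2)x^3 - 1260x^2 + 6195x - 1008
each image's coordinates form column j of the matrix

the matrix is [[0, 0, 0, 12, 60, -160, 510, -1008]; [0, 0, 0, 0, -72, 750, -2160, 6195]; [0, 0, 0, 0, 0, 270, 225, -1260]; [0, 0, 0, 0, 0, 0, -810, 15225/2]; [0, 0, 0, 0, 0, 0, 0, 8505/4]] (rows listed top to bottom)


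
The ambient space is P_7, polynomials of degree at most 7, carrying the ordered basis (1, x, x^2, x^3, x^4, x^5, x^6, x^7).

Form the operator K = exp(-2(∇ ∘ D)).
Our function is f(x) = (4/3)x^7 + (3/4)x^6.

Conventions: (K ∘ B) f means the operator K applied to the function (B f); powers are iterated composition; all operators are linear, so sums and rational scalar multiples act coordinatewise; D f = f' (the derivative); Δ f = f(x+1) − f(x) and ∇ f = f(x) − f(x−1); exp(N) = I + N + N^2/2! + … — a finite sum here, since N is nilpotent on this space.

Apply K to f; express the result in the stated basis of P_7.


the result is g(x) = (4/3)x^7 + (3/4)x^6 - 112x^5 + 235x^4 + (5870/3)x^3 - 5990x^2 - 2267x + 29999/3

order-1 term: -112x^5 + 235x^4 - (850/3)x^3 + 190x^2 - 67x + 29/3
order-2 term: 2240x^3 - 6180x^2 + 6760x - 2730
order-3 term: -8960x + 12720
the series for exp(-2(∇ ∘ D)) f terminates at order 3
exp(-2(∇ ∘ D)) f = (4/3)x^7 + (3/4)x^6 - 112x^5 + 235x^4 + (5870/3)x^3 - 5990x^2 - 2267x + 29999/3


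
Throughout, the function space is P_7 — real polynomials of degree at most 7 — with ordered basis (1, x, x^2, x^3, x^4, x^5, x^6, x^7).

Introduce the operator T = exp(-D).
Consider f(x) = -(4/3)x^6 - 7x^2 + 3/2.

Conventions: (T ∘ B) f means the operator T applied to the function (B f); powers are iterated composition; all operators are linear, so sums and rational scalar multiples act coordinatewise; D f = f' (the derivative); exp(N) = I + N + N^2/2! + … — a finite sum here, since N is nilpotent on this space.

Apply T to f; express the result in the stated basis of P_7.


the result is g(x) = -(4/3)x^6 + 8x^5 - 20x^4 + (80/3)x^3 - 27x^2 + 22x - 41/6

order-1 term: 8x^5 + 14x
order-2 term: -20x^4 - 7
order-3 term: (80/3)x^3
order-4 term: -20x^2
order-5 term: 8x
order-6 term: -4/3
the series for exp(-D) f terminates at order 6
exp(-D) f = -(4/3)x^6 + 8x^5 - 20x^4 + (80/3)x^3 - 27x^2 + 22x - 41/6


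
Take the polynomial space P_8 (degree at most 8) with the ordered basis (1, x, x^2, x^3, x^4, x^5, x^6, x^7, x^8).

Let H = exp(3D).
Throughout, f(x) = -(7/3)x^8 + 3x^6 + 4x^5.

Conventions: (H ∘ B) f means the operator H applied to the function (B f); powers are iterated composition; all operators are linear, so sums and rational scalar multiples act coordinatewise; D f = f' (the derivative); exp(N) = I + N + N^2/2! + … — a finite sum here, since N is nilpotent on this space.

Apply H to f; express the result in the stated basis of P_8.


g(x) = -(7/3)x^8 - 56x^7 - 585x^6 - 3470x^5 - 12765x^4 - 29772x^3 - 42903x^2 - 34830x - 12150

order-1 term: -56x^7 + 54x^5 + 60x^4
order-2 term: -588x^6 + 405x^4 + 360x^3
order-3 term: -3528x^5 + 1620x^3 + 1080x^2
order-4 term: -13230x^4 + 3645x^2 + 1620x
order-5 term: -31752x^3 + 4374x + 972
order-6 term: -47628x^2 + 2187
order-7 term: -40824x
order-8 term: -15309
the series for exp(3D) f terminates at order 8
exp(3D) f = -(7/3)x^8 - 56x^7 - 585x^6 - 3470x^5 - 12765x^4 - 29772x^3 - 42903x^2 - 34830x - 12150


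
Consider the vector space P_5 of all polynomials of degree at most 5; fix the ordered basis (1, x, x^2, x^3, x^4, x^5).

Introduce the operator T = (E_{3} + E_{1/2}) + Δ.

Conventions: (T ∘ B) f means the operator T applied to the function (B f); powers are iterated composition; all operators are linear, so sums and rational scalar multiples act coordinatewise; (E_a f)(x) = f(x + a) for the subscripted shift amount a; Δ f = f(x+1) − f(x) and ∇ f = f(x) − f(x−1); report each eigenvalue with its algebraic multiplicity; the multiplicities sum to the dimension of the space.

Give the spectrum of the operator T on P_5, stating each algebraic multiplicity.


λ = 2 (multiplicity 6)

image of 1: 2
image of x: 2x + 9/2
image of x^2: 2x^2 + 9x + 41/4
image of x^3: 2x^3 + (27/2)x^2 + (123/4)x + 225/8
image of x^4: 2x^4 + 18x^3 + (123/2)x^2 + (225/2)x + 1313/16
image of x^5: 2x^5 + (45/2)x^4 + (205/2)x^3 + (1125/4)x^2 + (6565/16)x + 7809/32
the matrix is upper triangular; its diagonal is (2, 2, 2, 2, 2, 2)
for a triangular matrix the eigenvalues are the diagonal entries, with algebraic multiplicity their repetition count


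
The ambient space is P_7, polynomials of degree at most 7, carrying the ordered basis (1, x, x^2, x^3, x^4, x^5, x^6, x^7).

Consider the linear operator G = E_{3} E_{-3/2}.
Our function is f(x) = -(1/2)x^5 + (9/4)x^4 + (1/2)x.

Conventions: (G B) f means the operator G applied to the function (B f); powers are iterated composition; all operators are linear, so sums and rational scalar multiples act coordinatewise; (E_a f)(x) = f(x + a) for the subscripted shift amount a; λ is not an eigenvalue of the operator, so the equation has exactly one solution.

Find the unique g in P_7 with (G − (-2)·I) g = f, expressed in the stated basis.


g(x) = -(1/6)x^5 + (7/6)x^4 - (13/12)x^3 - (7/4)x^2 + (49/96)x + 35/48

write g with unknown coordinates in the stated basis and equate coefficients in (G − (-2)·I) g = f
solving from the highest basis element down gives g = -(1/6)x^5 + (7/6)x^4 - (13/12)x^3 - (7/4)x^2 + (49/96)x + 35/48
check: G g = -(1/6)x^5 - (1/12)x^4 + (13/6)x^3 + (7/2)x^2 - (25/48)x - 35/24
so G g − (-2)·g = -(1/2)x^5 + (9/4)x^4 + (1/2)x = f ✓


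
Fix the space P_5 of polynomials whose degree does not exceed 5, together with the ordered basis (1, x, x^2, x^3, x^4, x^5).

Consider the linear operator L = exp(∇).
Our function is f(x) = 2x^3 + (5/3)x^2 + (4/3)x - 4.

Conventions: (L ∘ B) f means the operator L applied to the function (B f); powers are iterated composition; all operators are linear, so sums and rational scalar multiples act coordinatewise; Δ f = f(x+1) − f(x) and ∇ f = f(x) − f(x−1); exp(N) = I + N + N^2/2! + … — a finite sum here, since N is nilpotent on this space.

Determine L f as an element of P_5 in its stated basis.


g(x) = 2x^3 + (23/3)x^2 + (14/3)x - 14/3

order-1 term: 6x^2 - (8/3)x + 5/3
order-2 term: 6x - 13/3
order-3 term: 2
the series for exp(∇) f terminates at order 3
exp(∇) f = 2x^3 + (23/3)x^2 + (14/3)x - 14/3


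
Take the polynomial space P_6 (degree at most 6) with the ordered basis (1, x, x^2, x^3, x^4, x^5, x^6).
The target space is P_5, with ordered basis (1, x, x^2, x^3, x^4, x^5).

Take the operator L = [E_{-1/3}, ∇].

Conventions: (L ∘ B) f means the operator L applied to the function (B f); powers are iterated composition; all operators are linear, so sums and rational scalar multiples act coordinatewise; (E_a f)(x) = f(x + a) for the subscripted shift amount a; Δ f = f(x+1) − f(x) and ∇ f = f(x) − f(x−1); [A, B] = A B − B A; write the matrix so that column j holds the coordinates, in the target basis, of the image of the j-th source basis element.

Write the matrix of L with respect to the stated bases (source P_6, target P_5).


image of 1: 0
image of x: 0
image of x^2: 0
image of x^3: 0
image of x^4: 0
image of x^5: 0
image of x^6: 0
each image's coordinates form column j of the matrix

the matrix is [[0, 0, 0, 0, 0, 0, 0]; [0, 0, 0, 0, 0, 0, 0]; [0, 0, 0, 0, 0, 0, 0]; [0, 0, 0, 0, 0, 0, 0]; [0, 0, 0, 0, 0, 0, 0]; [0, 0, 0, 0, 0, 0, 0]] (rows listed top to bottom)


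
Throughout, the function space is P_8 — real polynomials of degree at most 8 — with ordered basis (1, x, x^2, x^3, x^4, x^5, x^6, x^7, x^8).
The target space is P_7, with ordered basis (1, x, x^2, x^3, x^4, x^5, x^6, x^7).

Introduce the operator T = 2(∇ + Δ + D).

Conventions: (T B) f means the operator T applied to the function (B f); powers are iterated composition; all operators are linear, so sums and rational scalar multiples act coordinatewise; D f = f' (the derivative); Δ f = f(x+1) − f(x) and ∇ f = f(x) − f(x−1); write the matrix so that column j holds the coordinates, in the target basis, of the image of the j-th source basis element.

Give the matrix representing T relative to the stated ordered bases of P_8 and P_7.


the matrix is [[0, 6, 0, 4, 0, 4, 0, 4, 0]; [0, 0, 12, 0, 16, 0, 24, 0, 32]; [0, 0, 0, 18, 0, 40, 0, 84, 0]; [0, 0, 0, 0, 24, 0, 80, 0, 224]; [0, 0, 0, 0, 0, 30, 0, 140, 0]; [0, 0, 0, 0, 0, 0, 36, 0, 224]; [0, 0, 0, 0, 0, 0, 0, 42, 0]; [0, 0, 0, 0, 0, 0, 0, 0, 48]] (rows listed top to bottom)

image of 1: 0
image of x: 6
image of x^2: 12x
image of x^3: 18x^2 + 4
image of x^4: 24x^3 + 16x
image of x^5: 30x^4 + 40x^2 + 4
image of x^6: 36x^5 + 80x^3 + 24x
image of x^7: 42x^6 + 140x^4 + 84x^2 + 4
image of x^8: 48x^7 + 224x^5 + 224x^3 + 32x
each image's coordinates form column j of the matrix


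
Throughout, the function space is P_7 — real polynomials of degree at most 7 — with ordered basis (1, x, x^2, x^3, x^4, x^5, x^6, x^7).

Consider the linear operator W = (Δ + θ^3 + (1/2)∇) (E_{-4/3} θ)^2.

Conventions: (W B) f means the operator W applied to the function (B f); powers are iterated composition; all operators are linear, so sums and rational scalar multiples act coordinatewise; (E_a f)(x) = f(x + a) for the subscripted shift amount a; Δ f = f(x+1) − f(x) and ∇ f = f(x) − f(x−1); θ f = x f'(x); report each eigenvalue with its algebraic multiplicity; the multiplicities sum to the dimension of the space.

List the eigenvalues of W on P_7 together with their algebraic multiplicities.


image of 1: 0
image of x: x + 3/2
image of x^2: 32x^2 - 4x - 22
image of x^3: 243x^3 - (879/2)x^2 - (77/2)x + 351/2
image of x^4: 1024x^4 - 3936x^3 + 3472x^2 + (17536/27)x - 9880/9
image of x^5: 3125x^5 - (38025/2)x^4 + 36725x^3 - (558175/27)x^2 - (311425/54)x + 326725/54
image of x^6: 7776x^6 - 65676x^5 + 201110x^4 - 258840x^3 + (913550/9)x^2 + (1092596/27)x - 30918
image of x^7: 16807x^7 - (365883/2)x^6 + (1553741/2)x^5 - (85974665/54)x^4 + (27467195/18)x^3 - (7600733/18)x^2 - (363500473/1458)x + 73054933/486
the matrix is upper triangular; its diagonal is (0, 1, 32, 243, 1024, 3125, 7776, 16807)
for a triangular matrix the eigenvalues are the diagonal entries, with algebraic multiplicity their repetition count

λ = 0 (multiplicity 1), λ = 1 (multiplicity 1), λ = 32 (multiplicity 1), λ = 243 (multiplicity 1), λ = 1024 (multiplicity 1), λ = 3125 (multiplicity 1), λ = 7776 (multiplicity 1), λ = 16807 (multiplicity 1)


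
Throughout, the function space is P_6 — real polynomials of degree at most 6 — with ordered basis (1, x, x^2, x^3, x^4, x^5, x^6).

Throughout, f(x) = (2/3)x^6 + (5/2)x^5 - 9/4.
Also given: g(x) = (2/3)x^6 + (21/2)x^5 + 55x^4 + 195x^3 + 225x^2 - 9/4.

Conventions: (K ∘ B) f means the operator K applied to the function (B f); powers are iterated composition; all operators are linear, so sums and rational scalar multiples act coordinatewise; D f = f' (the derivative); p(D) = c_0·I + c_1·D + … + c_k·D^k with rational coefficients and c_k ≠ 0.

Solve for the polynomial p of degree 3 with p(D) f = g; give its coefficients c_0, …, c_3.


D^0 f = (2/3)x^6 + (5/2)x^5 - 9/4
D^1 f = 4x^5 + (25/2)x^4
D^2 f = 20x^4 + 50x^3
D^3 f = 80x^3 + 150x^2
matching coefficients of g against c_0 f + c_1 Df + … from the top degree down determines the c_i
solution: c_0 = 1, c_1 = 2, c_2 = 3/2, c_3 = 3/2

p(D) = I + 2·D + (3/2)·D^2 + (3/2)·D^3, i.e. c_0 = 1, c_1 = 2, c_2 = 3/2, c_3 = 3/2


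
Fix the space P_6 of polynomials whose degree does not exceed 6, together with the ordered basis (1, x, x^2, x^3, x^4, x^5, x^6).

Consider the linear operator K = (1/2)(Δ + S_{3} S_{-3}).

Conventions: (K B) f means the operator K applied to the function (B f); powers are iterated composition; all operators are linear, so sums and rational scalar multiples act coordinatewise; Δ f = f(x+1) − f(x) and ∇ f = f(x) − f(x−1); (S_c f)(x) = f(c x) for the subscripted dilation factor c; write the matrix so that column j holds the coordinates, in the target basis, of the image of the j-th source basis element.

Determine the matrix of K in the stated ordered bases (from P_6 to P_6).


the matrix is [[1/2, 1/2, 1/2, 1/2, 1/2, 1/2, 1/2]; [0, -9/2, 1, 3/2, 2, 5/2, 3]; [0, 0, 81/2, 3/2, 3, 5, 15/2]; [0, 0, 0, -729/2, 2, 5, 10]; [0, 0, 0, 0, 6561/2, 5/2, 15/2]; [0, 0, 0, 0, 0, -59049/2, 3]; [0, 0, 0, 0, 0, 0, 531441/2]] (rows listed top to bottom)

image of 1: 1/2
image of x: -(9/2)x + 1/2
image of x^2: (81/2)x^2 + x + 1/2
image of x^3: -(729/2)x^3 + (3/2)x^2 + (3/2)x + 1/2
image of x^4: (6561/2)x^4 + 2x^3 + 3x^2 + 2x + 1/2
image of x^5: -(59049/2)x^5 + (5/2)x^4 + 5x^3 + 5x^2 + (5/2)x + 1/2
image of x^6: (531441/2)x^6 + 3x^5 + (15/2)x^4 + 10x^3 + (15/2)x^2 + 3x + 1/2
each image's coordinates form column j of the matrix


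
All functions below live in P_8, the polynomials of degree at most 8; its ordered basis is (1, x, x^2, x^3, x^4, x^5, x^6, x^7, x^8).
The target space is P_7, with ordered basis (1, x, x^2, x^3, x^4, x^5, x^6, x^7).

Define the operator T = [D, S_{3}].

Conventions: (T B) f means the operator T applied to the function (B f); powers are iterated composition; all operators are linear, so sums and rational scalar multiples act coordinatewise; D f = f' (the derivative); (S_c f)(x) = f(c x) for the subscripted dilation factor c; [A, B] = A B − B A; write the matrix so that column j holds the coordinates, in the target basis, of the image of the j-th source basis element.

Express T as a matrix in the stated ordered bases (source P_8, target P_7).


the matrix is [[0, 2, 0, 0, 0, 0, 0, 0, 0]; [0, 0, 12, 0, 0, 0, 0, 0, 0]; [0, 0, 0, 54, 0, 0, 0, 0, 0]; [0, 0, 0, 0, 216, 0, 0, 0, 0]; [0, 0, 0, 0, 0, 810, 0, 0, 0]; [0, 0, 0, 0, 0, 0, 2916, 0, 0]; [0, 0, 0, 0, 0, 0, 0, 10206, 0]; [0, 0, 0, 0, 0, 0, 0, 0, 34992]] (rows listed top to bottom)

image of 1: 0
image of x: 2
image of x^2: 12x
image of x^3: 54x^2
image of x^4: 216x^3
image of x^5: 810x^4
image of x^6: 2916x^5
image of x^7: 10206x^6
image of x^8: 34992x^7
each image's coordinates form column j of the matrix


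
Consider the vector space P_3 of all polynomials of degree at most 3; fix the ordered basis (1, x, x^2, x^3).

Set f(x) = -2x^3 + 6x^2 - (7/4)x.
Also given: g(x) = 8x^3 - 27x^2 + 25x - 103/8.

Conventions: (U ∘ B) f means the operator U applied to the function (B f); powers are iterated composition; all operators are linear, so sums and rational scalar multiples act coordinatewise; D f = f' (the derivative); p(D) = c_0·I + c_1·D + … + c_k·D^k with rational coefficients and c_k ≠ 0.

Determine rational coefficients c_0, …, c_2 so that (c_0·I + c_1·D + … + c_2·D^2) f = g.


c_0 = -4, c_1 = 1/2, c_2 = -1

D^0 f = -2x^3 + 6x^2 - (7/4)x
D^1 f = -6x^2 + 12x - 7/4
D^2 f = -12x + 12
matching coefficients of g against c_0 f + c_1 Df + … from the top degree down determines the c_i
solution: c_0 = -4, c_1 = 1/2, c_2 = -1


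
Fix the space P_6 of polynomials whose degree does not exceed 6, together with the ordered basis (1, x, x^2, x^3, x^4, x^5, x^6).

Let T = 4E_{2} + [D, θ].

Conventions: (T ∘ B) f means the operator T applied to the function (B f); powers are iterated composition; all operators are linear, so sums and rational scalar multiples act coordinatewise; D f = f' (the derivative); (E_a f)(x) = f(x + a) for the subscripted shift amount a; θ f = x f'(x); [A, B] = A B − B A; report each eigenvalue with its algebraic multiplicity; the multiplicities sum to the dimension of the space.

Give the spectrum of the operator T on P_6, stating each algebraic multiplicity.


image of 1: 4
image of x: 4x + 9
image of x^2: 4x^2 + 18x + 16
image of x^3: 4x^3 + 27x^2 + 48x + 32
image of x^4: 4x^4 + 36x^3 + 96x^2 + 128x + 64
image of x^5: 4x^5 + 45x^4 + 160x^3 + 320x^2 + 320x + 128
image of x^6: 4x^6 + 54x^5 + 240x^4 + 640x^3 + 960x^2 + 768x + 256
the matrix is upper triangular; its diagonal is (4, 4, 4, 4, 4, 4, 4)
for a triangular matrix the eigenvalues are the diagonal entries, with algebraic multiplicity their repetition count

λ = 4 (multiplicity 7)


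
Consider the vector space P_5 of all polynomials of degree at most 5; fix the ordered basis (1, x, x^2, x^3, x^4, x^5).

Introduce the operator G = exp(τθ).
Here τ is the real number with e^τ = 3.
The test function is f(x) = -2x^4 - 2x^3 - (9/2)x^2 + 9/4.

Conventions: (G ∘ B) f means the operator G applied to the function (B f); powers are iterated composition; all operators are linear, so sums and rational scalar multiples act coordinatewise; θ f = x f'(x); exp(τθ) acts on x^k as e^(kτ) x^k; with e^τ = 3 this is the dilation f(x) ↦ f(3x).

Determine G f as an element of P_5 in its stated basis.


g(x) = -162x^4 - 54x^3 - (81/2)x^2 + 9/4

exp(τθ) x^k = e^(kτ) x^k; with e^τ = 3 this sends x^k to 3^k x^k
x^2 ↦ 9 x^2
x^3 ↦ 27 x^3
x^4 ↦ 81 x^4
applying this coordinatewise to f: exp(τθ) f = -162x^4 - 54x^3 - (81/2)x^2 + 9/4


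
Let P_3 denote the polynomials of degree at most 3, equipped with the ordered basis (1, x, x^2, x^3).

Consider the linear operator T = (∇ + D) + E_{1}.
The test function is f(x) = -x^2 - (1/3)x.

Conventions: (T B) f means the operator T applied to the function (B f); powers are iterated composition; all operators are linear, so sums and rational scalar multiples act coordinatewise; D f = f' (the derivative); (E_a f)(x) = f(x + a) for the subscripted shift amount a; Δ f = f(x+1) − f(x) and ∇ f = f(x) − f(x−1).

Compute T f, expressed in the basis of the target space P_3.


g(x) = -x^2 - (19/3)x - 1

∇ f = -2x + 2/3
D f = -2x - 1/3
(∇ + D) f = -4x + 1/3
E_{1} f = -x^2 - (7/3)x - 4/3
((∇ + D) + E_{1}) f = -x^2 - (19/3)x - 1


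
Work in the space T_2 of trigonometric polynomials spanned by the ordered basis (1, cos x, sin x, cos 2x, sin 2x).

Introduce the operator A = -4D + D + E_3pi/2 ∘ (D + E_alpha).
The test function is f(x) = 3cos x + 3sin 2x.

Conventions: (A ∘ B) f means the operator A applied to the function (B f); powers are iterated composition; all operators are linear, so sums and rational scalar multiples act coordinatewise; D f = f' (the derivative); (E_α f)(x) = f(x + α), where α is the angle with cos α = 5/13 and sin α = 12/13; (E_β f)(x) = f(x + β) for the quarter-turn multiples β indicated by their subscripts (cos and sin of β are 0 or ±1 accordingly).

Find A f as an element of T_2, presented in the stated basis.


g(x) = (75/13)cos x + (132/13)sin x - (4416/169)cos 2x + (357/169)sin 2x

D f = -3sin x + 6cos 2x
(-4D) f = 12sin x - 24cos 2x
D f = -3sin x + 6cos 2x
D f = -3sin x + 6cos 2x
E_alpha f = (15/13)cos x - (36/13)sin x + (360/169)cos 2x - (357/169)sin 2x
(D + E_alpha) f = (15/13)cos x - (75/13)sin x + (1374/169)cos 2x - (357/169)sin 2x
E_3pi/2 (D + E_alpha) f = (75/13)cos x + (15/13)sin x - (1374/169)cos 2x + (357/169)sin 2x
(-4D + D + E_3pi/2 ∘ (D + E_alpha)) f = (75/13)cos x + (132/13)sin x - (4416/169)cos 2x + (357/169)sin 2x


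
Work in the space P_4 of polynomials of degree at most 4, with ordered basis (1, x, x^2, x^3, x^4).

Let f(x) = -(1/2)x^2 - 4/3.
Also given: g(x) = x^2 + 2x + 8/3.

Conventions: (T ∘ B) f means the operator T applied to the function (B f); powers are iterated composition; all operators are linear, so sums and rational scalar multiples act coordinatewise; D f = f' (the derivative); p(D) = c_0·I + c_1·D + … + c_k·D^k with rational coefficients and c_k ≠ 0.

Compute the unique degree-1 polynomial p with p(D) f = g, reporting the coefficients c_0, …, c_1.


p(D) = -2·I − 2·D, i.e. c_0 = -2, c_1 = -2

D^0 f = -(1/2)x^2 - 4/3
D^1 f = -x
matching coefficients of g against c_0 f + c_1 Df + … from the top degree down determines the c_i
solution: c_0 = -2, c_1 = -2


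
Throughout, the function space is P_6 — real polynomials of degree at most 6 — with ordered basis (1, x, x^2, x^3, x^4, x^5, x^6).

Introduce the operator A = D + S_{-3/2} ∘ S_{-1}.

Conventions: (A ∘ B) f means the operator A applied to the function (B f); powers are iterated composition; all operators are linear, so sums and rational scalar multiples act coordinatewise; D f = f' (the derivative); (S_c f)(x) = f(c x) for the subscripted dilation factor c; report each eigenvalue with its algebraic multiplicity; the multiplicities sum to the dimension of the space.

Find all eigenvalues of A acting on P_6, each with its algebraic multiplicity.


image of 1: 1
image of x: (3/2)x + 1
image of x^2: (9/4)x^2 + 2x
image of x^3: (27/8)x^3 + 3x^2
image of x^4: (81/16)x^4 + 4x^3
image of x^5: (243/32)x^5 + 5x^4
image of x^6: (729/64)x^6 + 6x^5
the matrix is upper triangular; its diagonal is (1, 3/2, 9/4, 27/8, 81/16, 243/32, 729/64)
for a triangular matrix the eigenvalues are the diagonal entries, with algebraic multiplicity their repetition count

λ = 1 (multiplicity 1), λ = 3/2 (multiplicity 1), λ = 9/4 (multiplicity 1), λ = 27/8 (multiplicity 1), λ = 81/16 (multiplicity 1), λ = 243/32 (multiplicity 1), λ = 729/64 (multiplicity 1)


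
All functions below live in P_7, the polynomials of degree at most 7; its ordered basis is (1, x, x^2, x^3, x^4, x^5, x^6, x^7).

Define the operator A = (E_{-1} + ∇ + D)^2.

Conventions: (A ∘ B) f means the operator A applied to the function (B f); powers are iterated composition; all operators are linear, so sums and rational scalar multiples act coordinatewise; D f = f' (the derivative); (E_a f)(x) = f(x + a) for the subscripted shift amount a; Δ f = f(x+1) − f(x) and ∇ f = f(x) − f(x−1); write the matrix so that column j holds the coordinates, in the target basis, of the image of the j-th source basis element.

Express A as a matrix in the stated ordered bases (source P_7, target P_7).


image of 1: 1
image of x: x + 2
image of x^2: x^2 + 4x + 2
image of x^3: x^3 + 6x^2 + 6x
image of x^4: x^4 + 8x^3 + 12x^2
image of x^5: x^5 + 10x^4 + 20x^3
image of x^6: x^6 + 12x^5 + 30x^4
image of x^7: x^7 + 14x^6 + 42x^5
each image's coordinates form column j of the matrix

the matrix is [[1, 2, 2, 0, 0, 0, 0, 0]; [0, 1, 4, 6, 0, 0, 0, 0]; [0, 0, 1, 6, 12, 0, 0, 0]; [0, 0, 0, 1, 8, 20, 0, 0]; [0, 0, 0, 0, 1, 10, 30, 0]; [0, 0, 0, 0, 0, 1, 12, 42]; [0, 0, 0, 0, 0, 0, 1, 14]; [0, 0, 0, 0, 0, 0, 0, 1]] (rows listed top to bottom)


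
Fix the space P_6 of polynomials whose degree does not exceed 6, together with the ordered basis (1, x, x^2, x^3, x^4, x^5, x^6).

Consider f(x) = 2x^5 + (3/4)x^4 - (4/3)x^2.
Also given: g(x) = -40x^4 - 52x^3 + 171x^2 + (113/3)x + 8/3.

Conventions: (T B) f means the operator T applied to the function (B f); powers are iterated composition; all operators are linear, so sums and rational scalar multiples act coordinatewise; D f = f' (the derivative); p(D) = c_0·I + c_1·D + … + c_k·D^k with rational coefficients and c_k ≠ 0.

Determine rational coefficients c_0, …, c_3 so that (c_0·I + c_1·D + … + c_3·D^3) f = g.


D^0 f = 2x^5 + (3/4)x^4 - (4/3)x^2
D^1 f = 10x^4 + 3x^3 - (8/3)x
D^2 f = 40x^3 + 9x^2 - 8/3
D^3 f = 120x^2 + 18x
matching coefficients of g against c_0 f + c_1 Df + … from the top degree down determines the c_i
solution: c_0 = 0, c_1 = -4, c_2 = -1, c_3 = 3/2

p(D) = -4·D − D^2 + (3/2)·D^3, i.e. c_0 = 0, c_1 = -4, c_2 = -1, c_3 = 3/2


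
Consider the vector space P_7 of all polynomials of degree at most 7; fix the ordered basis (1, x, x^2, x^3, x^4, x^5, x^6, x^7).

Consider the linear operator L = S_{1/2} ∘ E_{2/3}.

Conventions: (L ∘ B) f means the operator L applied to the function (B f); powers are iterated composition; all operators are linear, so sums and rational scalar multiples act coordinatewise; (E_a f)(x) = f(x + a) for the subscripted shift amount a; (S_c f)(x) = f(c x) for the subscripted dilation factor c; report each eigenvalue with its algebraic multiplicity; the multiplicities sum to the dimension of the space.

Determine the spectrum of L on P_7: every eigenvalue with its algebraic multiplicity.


λ = 1/128 (multiplicity 1), λ = 1/64 (multiplicity 1), λ = 1/32 (multiplicity 1), λ = 1/16 (multiplicity 1), λ = 1/8 (multiplicity 1), λ = 1/4 (multiplicity 1), λ = 1/2 (multiplicity 1), λ = 1 (multiplicity 1)

image of 1: 1
image of x: (1/2)x + 2/3
image of x^2: (1/4)x^2 + (2/3)x + 4/9
image of x^3: (1/8)x^3 + (1/2)x^2 + (2/3)x + 8/27
image of x^4: (1/16)x^4 + (1/3)x^3 + (2/3)x^2 + (16/27)x + 16/81
image of x^5: (1/32)x^5 + (5/24)x^4 + (5/9)x^3 + (20/27)x^2 + (40/81)x + 32/243
image of x^6: (1/64)x^6 + (1/8)x^5 + (5/12)x^4 + (20/27)x^3 + (20/27)x^2 + (32/81)x + 64/729
image of x^7: (1/128)x^7 + (7/96)x^6 + (7/24)x^5 + (35/54)x^4 + (70/81)x^3 + (56/81)x^2 + (224/729)x + 128/2187
the matrix is upper triangular; its diagonal is (1, 1/2, 1/4, 1/8, 1/16, 1/32, 1/64, 1/128)
for a triangular matrix the eigenvalues are the diagonal entries, with algebraic multiplicity their repetition count
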